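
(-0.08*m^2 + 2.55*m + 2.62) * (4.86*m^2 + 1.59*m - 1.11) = -0.3888*m^4 + 12.2658*m^3 + 16.8765*m^2 + 1.3353*m - 2.9082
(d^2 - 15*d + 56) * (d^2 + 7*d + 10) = d^4 - 8*d^3 - 39*d^2 + 242*d + 560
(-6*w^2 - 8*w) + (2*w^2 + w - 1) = -4*w^2 - 7*w - 1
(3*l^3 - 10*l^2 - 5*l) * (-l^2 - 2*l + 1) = -3*l^5 + 4*l^4 + 28*l^3 - 5*l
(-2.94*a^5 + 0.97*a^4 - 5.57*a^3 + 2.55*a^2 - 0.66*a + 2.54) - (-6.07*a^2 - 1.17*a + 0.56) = -2.94*a^5 + 0.97*a^4 - 5.57*a^3 + 8.62*a^2 + 0.51*a + 1.98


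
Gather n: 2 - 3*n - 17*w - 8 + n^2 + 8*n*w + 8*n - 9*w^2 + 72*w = n^2 + n*(8*w + 5) - 9*w^2 + 55*w - 6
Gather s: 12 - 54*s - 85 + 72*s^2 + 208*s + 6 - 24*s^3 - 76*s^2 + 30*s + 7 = -24*s^3 - 4*s^2 + 184*s - 60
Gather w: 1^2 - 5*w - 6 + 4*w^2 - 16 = 4*w^2 - 5*w - 21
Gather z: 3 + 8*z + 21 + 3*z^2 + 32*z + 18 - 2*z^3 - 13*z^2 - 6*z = -2*z^3 - 10*z^2 + 34*z + 42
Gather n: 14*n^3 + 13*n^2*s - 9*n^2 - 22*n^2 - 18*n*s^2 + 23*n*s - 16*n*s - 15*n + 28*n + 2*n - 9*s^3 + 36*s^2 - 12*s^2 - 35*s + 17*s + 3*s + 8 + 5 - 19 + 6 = 14*n^3 + n^2*(13*s - 31) + n*(-18*s^2 + 7*s + 15) - 9*s^3 + 24*s^2 - 15*s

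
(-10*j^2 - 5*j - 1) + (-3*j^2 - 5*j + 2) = -13*j^2 - 10*j + 1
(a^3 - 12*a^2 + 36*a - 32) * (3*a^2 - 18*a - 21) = 3*a^5 - 54*a^4 + 303*a^3 - 492*a^2 - 180*a + 672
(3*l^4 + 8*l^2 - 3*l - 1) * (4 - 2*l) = -6*l^5 + 12*l^4 - 16*l^3 + 38*l^2 - 10*l - 4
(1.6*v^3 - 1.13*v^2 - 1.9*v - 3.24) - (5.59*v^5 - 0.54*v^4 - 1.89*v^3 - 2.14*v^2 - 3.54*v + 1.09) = -5.59*v^5 + 0.54*v^4 + 3.49*v^3 + 1.01*v^2 + 1.64*v - 4.33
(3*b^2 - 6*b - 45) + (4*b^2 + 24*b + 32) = 7*b^2 + 18*b - 13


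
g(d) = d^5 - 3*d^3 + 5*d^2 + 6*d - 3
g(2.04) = 39.91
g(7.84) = 28525.37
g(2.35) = 71.45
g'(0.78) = 10.18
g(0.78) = 3.59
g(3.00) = 222.00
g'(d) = 5*d^4 - 9*d^2 + 10*d + 6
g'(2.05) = 76.98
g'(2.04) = 75.54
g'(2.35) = 132.29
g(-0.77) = -3.56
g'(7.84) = 18421.31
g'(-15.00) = 250956.00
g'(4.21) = 1459.30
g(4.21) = 1209.57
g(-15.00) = -748218.00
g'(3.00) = 360.00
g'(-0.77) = -5.28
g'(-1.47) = -4.80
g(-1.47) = 1.65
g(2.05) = 40.67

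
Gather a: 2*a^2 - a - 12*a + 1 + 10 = 2*a^2 - 13*a + 11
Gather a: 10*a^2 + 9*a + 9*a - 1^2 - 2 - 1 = 10*a^2 + 18*a - 4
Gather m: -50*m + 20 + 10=30 - 50*m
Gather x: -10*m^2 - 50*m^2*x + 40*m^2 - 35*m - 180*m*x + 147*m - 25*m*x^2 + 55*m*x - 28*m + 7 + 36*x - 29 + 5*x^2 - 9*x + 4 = 30*m^2 + 84*m + x^2*(5 - 25*m) + x*(-50*m^2 - 125*m + 27) - 18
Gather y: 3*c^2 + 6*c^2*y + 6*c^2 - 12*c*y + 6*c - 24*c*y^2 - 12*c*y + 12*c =9*c^2 - 24*c*y^2 + 18*c + y*(6*c^2 - 24*c)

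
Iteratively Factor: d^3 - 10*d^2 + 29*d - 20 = (d - 1)*(d^2 - 9*d + 20) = (d - 4)*(d - 1)*(d - 5)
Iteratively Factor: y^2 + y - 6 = (y + 3)*(y - 2)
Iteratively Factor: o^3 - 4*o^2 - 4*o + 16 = (o - 2)*(o^2 - 2*o - 8) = (o - 2)*(o + 2)*(o - 4)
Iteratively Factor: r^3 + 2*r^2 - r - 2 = (r + 1)*(r^2 + r - 2) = (r - 1)*(r + 1)*(r + 2)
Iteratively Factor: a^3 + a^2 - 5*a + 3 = (a + 3)*(a^2 - 2*a + 1) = (a - 1)*(a + 3)*(a - 1)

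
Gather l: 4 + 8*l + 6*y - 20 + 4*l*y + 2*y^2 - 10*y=l*(4*y + 8) + 2*y^2 - 4*y - 16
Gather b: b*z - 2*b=b*(z - 2)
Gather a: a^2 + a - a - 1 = a^2 - 1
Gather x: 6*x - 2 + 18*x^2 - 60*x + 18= 18*x^2 - 54*x + 16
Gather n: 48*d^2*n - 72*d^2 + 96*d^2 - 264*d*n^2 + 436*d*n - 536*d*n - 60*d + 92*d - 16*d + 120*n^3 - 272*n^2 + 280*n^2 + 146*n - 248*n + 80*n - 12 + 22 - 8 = 24*d^2 + 16*d + 120*n^3 + n^2*(8 - 264*d) + n*(48*d^2 - 100*d - 22) + 2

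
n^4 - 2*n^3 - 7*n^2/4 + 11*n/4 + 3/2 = (n - 2)*(n - 3/2)*(n + 1/2)*(n + 1)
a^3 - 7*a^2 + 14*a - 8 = (a - 4)*(a - 2)*(a - 1)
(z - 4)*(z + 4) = z^2 - 16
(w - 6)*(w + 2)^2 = w^3 - 2*w^2 - 20*w - 24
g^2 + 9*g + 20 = (g + 4)*(g + 5)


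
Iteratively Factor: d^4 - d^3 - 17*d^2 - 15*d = (d)*(d^3 - d^2 - 17*d - 15) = d*(d + 1)*(d^2 - 2*d - 15) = d*(d + 1)*(d + 3)*(d - 5)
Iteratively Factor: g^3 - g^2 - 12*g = (g + 3)*(g^2 - 4*g) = g*(g + 3)*(g - 4)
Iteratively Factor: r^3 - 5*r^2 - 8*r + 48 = (r + 3)*(r^2 - 8*r + 16) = (r - 4)*(r + 3)*(r - 4)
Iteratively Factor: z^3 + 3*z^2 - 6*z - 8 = (z + 1)*(z^2 + 2*z - 8) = (z - 2)*(z + 1)*(z + 4)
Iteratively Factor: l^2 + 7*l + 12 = (l + 4)*(l + 3)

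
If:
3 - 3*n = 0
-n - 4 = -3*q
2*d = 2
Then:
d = 1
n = 1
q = 5/3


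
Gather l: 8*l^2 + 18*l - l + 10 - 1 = 8*l^2 + 17*l + 9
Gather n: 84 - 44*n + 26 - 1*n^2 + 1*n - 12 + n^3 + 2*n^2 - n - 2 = n^3 + n^2 - 44*n + 96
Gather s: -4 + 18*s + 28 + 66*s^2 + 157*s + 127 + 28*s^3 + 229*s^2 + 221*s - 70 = 28*s^3 + 295*s^2 + 396*s + 81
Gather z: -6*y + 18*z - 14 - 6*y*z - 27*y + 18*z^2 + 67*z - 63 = -33*y + 18*z^2 + z*(85 - 6*y) - 77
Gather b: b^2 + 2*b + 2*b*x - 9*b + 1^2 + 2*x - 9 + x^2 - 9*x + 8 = b^2 + b*(2*x - 7) + x^2 - 7*x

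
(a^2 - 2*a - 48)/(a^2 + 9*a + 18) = (a - 8)/(a + 3)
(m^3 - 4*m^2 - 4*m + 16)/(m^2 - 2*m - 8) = m - 2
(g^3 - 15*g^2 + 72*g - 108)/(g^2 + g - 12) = (g^2 - 12*g + 36)/(g + 4)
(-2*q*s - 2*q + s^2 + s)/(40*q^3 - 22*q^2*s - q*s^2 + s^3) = (-s - 1)/(20*q^2 - q*s - s^2)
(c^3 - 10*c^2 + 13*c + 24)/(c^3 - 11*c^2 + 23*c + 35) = (c^2 - 11*c + 24)/(c^2 - 12*c + 35)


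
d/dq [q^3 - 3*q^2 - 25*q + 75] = 3*q^2 - 6*q - 25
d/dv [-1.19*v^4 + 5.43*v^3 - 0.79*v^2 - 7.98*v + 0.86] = -4.76*v^3 + 16.29*v^2 - 1.58*v - 7.98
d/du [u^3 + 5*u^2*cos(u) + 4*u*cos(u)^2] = -5*u^2*sin(u) + 3*u^2 - 4*u*sin(2*u) + 10*u*cos(u) + 4*cos(u)^2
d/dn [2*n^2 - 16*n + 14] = 4*n - 16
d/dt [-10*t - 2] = -10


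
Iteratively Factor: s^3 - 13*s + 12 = (s - 3)*(s^2 + 3*s - 4) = (s - 3)*(s - 1)*(s + 4)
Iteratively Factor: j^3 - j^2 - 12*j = (j)*(j^2 - j - 12) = j*(j - 4)*(j + 3)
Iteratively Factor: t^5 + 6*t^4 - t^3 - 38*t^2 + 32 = (t + 1)*(t^4 + 5*t^3 - 6*t^2 - 32*t + 32) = (t + 1)*(t + 4)*(t^3 + t^2 - 10*t + 8) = (t - 2)*(t + 1)*(t + 4)*(t^2 + 3*t - 4) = (t - 2)*(t - 1)*(t + 1)*(t + 4)*(t + 4)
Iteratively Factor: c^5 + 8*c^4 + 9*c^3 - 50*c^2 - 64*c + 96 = (c - 1)*(c^4 + 9*c^3 + 18*c^2 - 32*c - 96) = (c - 2)*(c - 1)*(c^3 + 11*c^2 + 40*c + 48) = (c - 2)*(c - 1)*(c + 4)*(c^2 + 7*c + 12) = (c - 2)*(c - 1)*(c + 4)^2*(c + 3)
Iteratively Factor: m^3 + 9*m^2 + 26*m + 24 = (m + 3)*(m^2 + 6*m + 8) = (m + 3)*(m + 4)*(m + 2)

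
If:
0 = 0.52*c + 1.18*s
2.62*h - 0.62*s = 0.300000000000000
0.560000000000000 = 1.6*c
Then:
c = 0.35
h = 0.08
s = -0.15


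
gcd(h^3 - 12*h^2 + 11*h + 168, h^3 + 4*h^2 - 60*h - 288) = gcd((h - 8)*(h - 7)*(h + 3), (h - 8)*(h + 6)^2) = h - 8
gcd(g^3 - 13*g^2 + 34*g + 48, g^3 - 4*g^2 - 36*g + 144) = g - 6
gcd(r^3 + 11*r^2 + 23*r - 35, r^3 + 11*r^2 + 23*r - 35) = r^3 + 11*r^2 + 23*r - 35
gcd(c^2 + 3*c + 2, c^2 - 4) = c + 2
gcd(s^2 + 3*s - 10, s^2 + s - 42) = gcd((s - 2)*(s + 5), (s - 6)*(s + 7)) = 1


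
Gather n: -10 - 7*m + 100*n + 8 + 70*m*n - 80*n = -7*m + n*(70*m + 20) - 2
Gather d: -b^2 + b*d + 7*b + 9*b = -b^2 + b*d + 16*b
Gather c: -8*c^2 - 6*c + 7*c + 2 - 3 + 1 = -8*c^2 + c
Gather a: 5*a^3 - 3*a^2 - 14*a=5*a^3 - 3*a^2 - 14*a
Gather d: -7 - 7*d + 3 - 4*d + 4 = -11*d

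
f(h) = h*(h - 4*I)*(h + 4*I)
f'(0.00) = 16.00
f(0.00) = 0.00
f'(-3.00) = 43.00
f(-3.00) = -75.00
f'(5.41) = 103.80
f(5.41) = 244.90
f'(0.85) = 18.17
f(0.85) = 14.21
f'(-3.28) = 48.28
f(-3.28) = -87.77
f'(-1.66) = 24.27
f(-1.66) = -31.13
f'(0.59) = 17.04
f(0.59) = 9.65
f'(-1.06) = 19.37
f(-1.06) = -18.15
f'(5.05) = 92.51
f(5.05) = 209.59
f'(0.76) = 17.73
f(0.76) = 12.60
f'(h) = h*(h - 4*I) + h*(h + 4*I) + (h - 4*I)*(h + 4*I) = 3*h^2 + 16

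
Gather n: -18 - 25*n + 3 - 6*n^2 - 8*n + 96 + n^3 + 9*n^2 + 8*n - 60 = n^3 + 3*n^2 - 25*n + 21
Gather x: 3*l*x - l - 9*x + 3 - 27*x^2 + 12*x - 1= -l - 27*x^2 + x*(3*l + 3) + 2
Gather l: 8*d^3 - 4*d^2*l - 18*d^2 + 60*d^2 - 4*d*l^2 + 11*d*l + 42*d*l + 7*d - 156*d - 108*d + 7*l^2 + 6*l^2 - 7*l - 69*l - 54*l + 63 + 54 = 8*d^3 + 42*d^2 - 257*d + l^2*(13 - 4*d) + l*(-4*d^2 + 53*d - 130) + 117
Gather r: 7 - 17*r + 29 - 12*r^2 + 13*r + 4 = -12*r^2 - 4*r + 40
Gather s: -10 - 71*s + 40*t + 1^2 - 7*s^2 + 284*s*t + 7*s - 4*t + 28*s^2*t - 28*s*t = s^2*(28*t - 7) + s*(256*t - 64) + 36*t - 9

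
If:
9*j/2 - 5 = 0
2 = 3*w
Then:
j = 10/9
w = 2/3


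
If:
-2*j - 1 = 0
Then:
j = -1/2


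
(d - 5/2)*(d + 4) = d^2 + 3*d/2 - 10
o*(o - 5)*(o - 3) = o^3 - 8*o^2 + 15*o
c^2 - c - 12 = (c - 4)*(c + 3)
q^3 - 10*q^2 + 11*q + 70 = (q - 7)*(q - 5)*(q + 2)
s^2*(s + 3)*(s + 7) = s^4 + 10*s^3 + 21*s^2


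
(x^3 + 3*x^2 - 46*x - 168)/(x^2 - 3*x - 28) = x + 6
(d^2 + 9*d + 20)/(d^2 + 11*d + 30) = (d + 4)/(d + 6)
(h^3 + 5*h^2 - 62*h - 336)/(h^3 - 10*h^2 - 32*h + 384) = (h + 7)/(h - 8)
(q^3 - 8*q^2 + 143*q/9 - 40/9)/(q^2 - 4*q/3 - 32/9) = (3*q^2 - 16*q + 5)/(3*q + 4)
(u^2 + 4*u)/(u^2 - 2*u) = (u + 4)/(u - 2)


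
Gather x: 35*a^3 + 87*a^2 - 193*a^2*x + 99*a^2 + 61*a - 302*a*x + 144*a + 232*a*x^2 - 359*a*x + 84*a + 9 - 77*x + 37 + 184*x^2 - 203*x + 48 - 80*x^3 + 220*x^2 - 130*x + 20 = 35*a^3 + 186*a^2 + 289*a - 80*x^3 + x^2*(232*a + 404) + x*(-193*a^2 - 661*a - 410) + 114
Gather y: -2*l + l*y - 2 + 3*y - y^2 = -2*l - y^2 + y*(l + 3) - 2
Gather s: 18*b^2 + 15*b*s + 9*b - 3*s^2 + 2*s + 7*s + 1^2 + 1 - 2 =18*b^2 + 9*b - 3*s^2 + s*(15*b + 9)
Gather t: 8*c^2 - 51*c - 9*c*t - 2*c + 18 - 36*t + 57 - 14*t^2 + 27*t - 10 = 8*c^2 - 53*c - 14*t^2 + t*(-9*c - 9) + 65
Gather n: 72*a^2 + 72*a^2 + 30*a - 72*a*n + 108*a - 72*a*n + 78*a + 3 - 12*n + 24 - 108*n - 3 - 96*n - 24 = 144*a^2 + 216*a + n*(-144*a - 216)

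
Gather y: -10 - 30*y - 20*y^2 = -20*y^2 - 30*y - 10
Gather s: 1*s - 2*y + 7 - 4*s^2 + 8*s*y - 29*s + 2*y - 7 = -4*s^2 + s*(8*y - 28)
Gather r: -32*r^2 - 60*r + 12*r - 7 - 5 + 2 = -32*r^2 - 48*r - 10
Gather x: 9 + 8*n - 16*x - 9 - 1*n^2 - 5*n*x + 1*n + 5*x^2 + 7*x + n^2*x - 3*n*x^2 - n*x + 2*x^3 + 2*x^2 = -n^2 + 9*n + 2*x^3 + x^2*(7 - 3*n) + x*(n^2 - 6*n - 9)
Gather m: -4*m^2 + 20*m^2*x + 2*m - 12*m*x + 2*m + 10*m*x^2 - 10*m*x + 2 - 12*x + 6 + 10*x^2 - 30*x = m^2*(20*x - 4) + m*(10*x^2 - 22*x + 4) + 10*x^2 - 42*x + 8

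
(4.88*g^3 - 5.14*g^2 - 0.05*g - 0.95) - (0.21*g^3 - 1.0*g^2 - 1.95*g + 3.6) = 4.67*g^3 - 4.14*g^2 + 1.9*g - 4.55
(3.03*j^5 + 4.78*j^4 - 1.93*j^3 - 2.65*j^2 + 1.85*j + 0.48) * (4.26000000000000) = 12.9078*j^5 + 20.3628*j^4 - 8.2218*j^3 - 11.289*j^2 + 7.881*j + 2.0448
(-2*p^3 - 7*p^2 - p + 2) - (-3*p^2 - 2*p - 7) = -2*p^3 - 4*p^2 + p + 9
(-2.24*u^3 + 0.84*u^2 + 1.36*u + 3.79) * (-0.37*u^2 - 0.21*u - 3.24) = 0.8288*u^5 + 0.1596*u^4 + 6.578*u^3 - 4.4095*u^2 - 5.2023*u - 12.2796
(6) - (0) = 6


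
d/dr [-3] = 0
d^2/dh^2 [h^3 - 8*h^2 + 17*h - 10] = 6*h - 16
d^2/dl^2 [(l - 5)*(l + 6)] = 2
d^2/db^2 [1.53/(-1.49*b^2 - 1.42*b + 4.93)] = (6.793506*b^2 + 6.474348*b - 1.53*(2.98*b + 1.42)*(5.96*b + 2.84) - 22.477842)/(1.49*b^2 + 1.42*b - 4.93)^3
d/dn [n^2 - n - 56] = 2*n - 1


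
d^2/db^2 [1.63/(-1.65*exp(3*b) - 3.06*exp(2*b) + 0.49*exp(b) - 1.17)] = (-1.63*(4.95*exp(2*b) + 6.12*exp(b) - 0.49)*(9.9*exp(2*b) + 12.24*exp(b) - 0.98)*exp(b) + (24.2055*exp(2*b) + 19.9512*exp(b) - 0.7987)*(1.65*exp(3*b) + 3.06*exp(2*b) - 0.49*exp(b) + 1.17))*exp(b)/(1.65*exp(3*b) + 3.06*exp(2*b) - 0.49*exp(b) + 1.17)^3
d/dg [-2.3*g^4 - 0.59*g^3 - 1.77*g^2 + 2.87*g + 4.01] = -9.2*g^3 - 1.77*g^2 - 3.54*g + 2.87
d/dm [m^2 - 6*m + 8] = 2*m - 6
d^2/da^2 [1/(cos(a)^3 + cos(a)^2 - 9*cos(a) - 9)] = ((-33*cos(a) + 8*cos(2*a) + 9*cos(3*a))*(cos(a)^3 + cos(a)^2 - 9*cos(a) - 9)/4 + 2*(3*cos(a)^2 + 2*cos(a) - 9)^2*sin(a)^2)/(cos(a)^3 + cos(a)^2 - 9*cos(a) - 9)^3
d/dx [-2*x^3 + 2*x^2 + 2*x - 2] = -6*x^2 + 4*x + 2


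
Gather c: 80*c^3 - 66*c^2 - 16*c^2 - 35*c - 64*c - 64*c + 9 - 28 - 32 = 80*c^3 - 82*c^2 - 163*c - 51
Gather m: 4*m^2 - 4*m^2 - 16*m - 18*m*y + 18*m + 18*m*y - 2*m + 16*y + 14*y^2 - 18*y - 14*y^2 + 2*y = 0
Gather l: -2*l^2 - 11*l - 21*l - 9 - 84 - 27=-2*l^2 - 32*l - 120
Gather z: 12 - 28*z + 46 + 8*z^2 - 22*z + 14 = 8*z^2 - 50*z + 72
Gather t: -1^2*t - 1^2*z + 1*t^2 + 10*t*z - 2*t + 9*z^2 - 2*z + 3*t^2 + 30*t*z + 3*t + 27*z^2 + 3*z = 4*t^2 + 40*t*z + 36*z^2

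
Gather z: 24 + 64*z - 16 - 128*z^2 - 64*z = 8 - 128*z^2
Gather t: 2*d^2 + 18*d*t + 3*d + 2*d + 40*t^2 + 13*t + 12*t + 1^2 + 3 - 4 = 2*d^2 + 5*d + 40*t^2 + t*(18*d + 25)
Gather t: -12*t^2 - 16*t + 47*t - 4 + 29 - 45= -12*t^2 + 31*t - 20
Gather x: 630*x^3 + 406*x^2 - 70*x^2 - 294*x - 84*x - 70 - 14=630*x^3 + 336*x^2 - 378*x - 84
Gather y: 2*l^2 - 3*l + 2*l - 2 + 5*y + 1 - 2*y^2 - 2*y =2*l^2 - l - 2*y^2 + 3*y - 1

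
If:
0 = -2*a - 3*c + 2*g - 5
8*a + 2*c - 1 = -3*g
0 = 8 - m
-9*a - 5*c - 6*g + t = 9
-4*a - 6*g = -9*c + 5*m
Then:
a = -11/2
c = 108/13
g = 123/13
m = 8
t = 1503/26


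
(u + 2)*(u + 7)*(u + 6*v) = u^3 + 6*u^2*v + 9*u^2 + 54*u*v + 14*u + 84*v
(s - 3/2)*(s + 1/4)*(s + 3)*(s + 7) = s^4 + 35*s^3/4 + 65*s^2/8 - 30*s - 63/8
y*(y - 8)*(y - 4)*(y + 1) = y^4 - 11*y^3 + 20*y^2 + 32*y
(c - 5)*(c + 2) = c^2 - 3*c - 10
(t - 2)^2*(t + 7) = t^3 + 3*t^2 - 24*t + 28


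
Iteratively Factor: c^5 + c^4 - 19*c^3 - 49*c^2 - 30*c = (c - 5)*(c^4 + 6*c^3 + 11*c^2 + 6*c) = (c - 5)*(c + 1)*(c^3 + 5*c^2 + 6*c) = c*(c - 5)*(c + 1)*(c^2 + 5*c + 6) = c*(c - 5)*(c + 1)*(c + 2)*(c + 3)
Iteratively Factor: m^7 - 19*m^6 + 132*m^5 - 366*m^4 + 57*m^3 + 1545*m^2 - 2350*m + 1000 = (m - 5)*(m^6 - 14*m^5 + 62*m^4 - 56*m^3 - 223*m^2 + 430*m - 200) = (m - 5)*(m - 1)*(m^5 - 13*m^4 + 49*m^3 - 7*m^2 - 230*m + 200) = (m - 5)*(m - 1)*(m + 2)*(m^4 - 15*m^3 + 79*m^2 - 165*m + 100) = (m - 5)*(m - 4)*(m - 1)*(m + 2)*(m^3 - 11*m^2 + 35*m - 25) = (m - 5)^2*(m - 4)*(m - 1)*(m + 2)*(m^2 - 6*m + 5) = (m - 5)^3*(m - 4)*(m - 1)*(m + 2)*(m - 1)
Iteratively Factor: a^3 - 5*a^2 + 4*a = (a - 4)*(a^2 - a) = a*(a - 4)*(a - 1)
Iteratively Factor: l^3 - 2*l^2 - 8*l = (l - 4)*(l^2 + 2*l) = (l - 4)*(l + 2)*(l)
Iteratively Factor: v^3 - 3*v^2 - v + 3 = (v - 3)*(v^2 - 1) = (v - 3)*(v - 1)*(v + 1)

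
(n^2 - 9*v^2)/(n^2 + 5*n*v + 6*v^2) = (n - 3*v)/(n + 2*v)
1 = 1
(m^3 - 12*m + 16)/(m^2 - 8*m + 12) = (m^2 + 2*m - 8)/(m - 6)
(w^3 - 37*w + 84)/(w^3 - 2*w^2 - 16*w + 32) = (w^2 + 4*w - 21)/(w^2 + 2*w - 8)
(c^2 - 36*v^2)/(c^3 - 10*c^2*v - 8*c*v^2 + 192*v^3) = (-c - 6*v)/(-c^2 + 4*c*v + 32*v^2)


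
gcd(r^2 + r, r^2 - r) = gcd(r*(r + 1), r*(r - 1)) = r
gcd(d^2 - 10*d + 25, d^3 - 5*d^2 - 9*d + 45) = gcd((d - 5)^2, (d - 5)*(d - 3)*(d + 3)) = d - 5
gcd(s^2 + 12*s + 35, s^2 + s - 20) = s + 5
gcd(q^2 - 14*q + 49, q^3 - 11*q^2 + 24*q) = 1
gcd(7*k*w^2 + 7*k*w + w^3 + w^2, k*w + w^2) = w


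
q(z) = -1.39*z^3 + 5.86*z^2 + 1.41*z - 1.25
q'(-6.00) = -219.03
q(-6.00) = 501.49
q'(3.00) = -0.96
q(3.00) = 18.19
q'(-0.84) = -11.38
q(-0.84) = 2.52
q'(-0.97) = -13.88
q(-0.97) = 4.16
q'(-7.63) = -330.78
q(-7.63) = 946.57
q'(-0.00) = 1.41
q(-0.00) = -1.25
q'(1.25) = 9.54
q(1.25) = 6.95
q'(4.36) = -26.76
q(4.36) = 1.09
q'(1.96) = 8.36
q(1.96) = 13.56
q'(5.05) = -45.75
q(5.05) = -23.70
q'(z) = -4.17*z^2 + 11.72*z + 1.41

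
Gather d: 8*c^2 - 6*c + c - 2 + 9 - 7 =8*c^2 - 5*c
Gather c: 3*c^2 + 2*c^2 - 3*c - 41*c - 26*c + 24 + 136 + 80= 5*c^2 - 70*c + 240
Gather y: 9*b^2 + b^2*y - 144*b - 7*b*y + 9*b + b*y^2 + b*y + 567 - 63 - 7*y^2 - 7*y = 9*b^2 - 135*b + y^2*(b - 7) + y*(b^2 - 6*b - 7) + 504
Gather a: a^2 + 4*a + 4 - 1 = a^2 + 4*a + 3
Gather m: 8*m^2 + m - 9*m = 8*m^2 - 8*m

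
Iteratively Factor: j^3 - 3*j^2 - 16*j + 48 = (j - 4)*(j^2 + j - 12) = (j - 4)*(j + 4)*(j - 3)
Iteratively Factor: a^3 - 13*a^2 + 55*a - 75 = (a - 3)*(a^2 - 10*a + 25) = (a - 5)*(a - 3)*(a - 5)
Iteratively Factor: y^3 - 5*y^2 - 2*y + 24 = (y - 3)*(y^2 - 2*y - 8) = (y - 4)*(y - 3)*(y + 2)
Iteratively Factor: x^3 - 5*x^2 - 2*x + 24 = (x - 4)*(x^2 - x - 6) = (x - 4)*(x - 3)*(x + 2)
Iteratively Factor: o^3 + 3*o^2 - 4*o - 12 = (o - 2)*(o^2 + 5*o + 6) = (o - 2)*(o + 3)*(o + 2)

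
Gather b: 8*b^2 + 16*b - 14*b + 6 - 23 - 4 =8*b^2 + 2*b - 21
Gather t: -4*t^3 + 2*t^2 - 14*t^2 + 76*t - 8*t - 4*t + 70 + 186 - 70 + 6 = -4*t^3 - 12*t^2 + 64*t + 192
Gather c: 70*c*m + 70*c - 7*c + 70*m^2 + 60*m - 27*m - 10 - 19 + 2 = c*(70*m + 63) + 70*m^2 + 33*m - 27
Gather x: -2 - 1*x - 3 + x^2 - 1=x^2 - x - 6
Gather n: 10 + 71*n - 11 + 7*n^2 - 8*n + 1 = 7*n^2 + 63*n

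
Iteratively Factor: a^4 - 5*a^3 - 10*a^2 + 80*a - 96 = (a - 3)*(a^3 - 2*a^2 - 16*a + 32) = (a - 4)*(a - 3)*(a^2 + 2*a - 8) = (a - 4)*(a - 3)*(a + 4)*(a - 2)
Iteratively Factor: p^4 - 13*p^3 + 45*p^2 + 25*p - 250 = (p - 5)*(p^3 - 8*p^2 + 5*p + 50) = (p - 5)*(p + 2)*(p^2 - 10*p + 25) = (p - 5)^2*(p + 2)*(p - 5)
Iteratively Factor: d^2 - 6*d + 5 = (d - 5)*(d - 1)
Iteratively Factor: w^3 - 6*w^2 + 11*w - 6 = (w - 3)*(w^2 - 3*w + 2) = (w - 3)*(w - 2)*(w - 1)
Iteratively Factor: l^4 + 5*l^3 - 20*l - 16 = (l + 2)*(l^3 + 3*l^2 - 6*l - 8) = (l + 1)*(l + 2)*(l^2 + 2*l - 8) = (l + 1)*(l + 2)*(l + 4)*(l - 2)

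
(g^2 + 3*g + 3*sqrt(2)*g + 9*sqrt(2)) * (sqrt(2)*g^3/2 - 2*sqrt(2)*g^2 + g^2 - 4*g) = sqrt(2)*g^5/2 - sqrt(2)*g^4/2 + 4*g^4 - 3*sqrt(2)*g^3 - 4*g^3 - 48*g^2 - 3*sqrt(2)*g^2 - 36*sqrt(2)*g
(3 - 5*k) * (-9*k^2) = 45*k^3 - 27*k^2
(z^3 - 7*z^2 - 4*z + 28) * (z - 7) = z^4 - 14*z^3 + 45*z^2 + 56*z - 196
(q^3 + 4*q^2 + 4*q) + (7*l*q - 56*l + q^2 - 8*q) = 7*l*q - 56*l + q^3 + 5*q^2 - 4*q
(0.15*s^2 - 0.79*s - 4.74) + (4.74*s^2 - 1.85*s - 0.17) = 4.89*s^2 - 2.64*s - 4.91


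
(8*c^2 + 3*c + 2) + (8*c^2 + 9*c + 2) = 16*c^2 + 12*c + 4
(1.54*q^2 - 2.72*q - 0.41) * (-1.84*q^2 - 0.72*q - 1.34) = -2.8336*q^4 + 3.896*q^3 + 0.6492*q^2 + 3.94*q + 0.5494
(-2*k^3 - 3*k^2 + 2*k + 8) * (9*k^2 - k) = -18*k^5 - 25*k^4 + 21*k^3 + 70*k^2 - 8*k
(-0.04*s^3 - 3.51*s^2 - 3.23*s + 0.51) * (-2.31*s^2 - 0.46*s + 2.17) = 0.0924*s^5 + 8.1265*s^4 + 8.9891*s^3 - 7.309*s^2 - 7.2437*s + 1.1067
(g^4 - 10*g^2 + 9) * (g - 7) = g^5 - 7*g^4 - 10*g^3 + 70*g^2 + 9*g - 63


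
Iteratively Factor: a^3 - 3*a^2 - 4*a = (a - 4)*(a^2 + a) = a*(a - 4)*(a + 1)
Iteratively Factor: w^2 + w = (w + 1)*(w)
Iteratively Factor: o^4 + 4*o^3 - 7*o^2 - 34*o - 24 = (o - 3)*(o^3 + 7*o^2 + 14*o + 8) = (o - 3)*(o + 2)*(o^2 + 5*o + 4) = (o - 3)*(o + 2)*(o + 4)*(o + 1)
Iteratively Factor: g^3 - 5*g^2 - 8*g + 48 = (g + 3)*(g^2 - 8*g + 16) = (g - 4)*(g + 3)*(g - 4)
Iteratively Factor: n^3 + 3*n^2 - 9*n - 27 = (n + 3)*(n^2 - 9) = (n - 3)*(n + 3)*(n + 3)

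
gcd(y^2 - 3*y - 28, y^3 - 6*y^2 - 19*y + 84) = y^2 - 3*y - 28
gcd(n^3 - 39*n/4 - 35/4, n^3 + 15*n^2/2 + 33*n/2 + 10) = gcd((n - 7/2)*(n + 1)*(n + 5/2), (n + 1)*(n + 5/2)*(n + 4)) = n^2 + 7*n/2 + 5/2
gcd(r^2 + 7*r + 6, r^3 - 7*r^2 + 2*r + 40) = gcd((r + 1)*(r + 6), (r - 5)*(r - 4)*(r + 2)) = 1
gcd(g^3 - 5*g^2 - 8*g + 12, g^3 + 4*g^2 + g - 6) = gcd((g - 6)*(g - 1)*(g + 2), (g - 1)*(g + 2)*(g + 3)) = g^2 + g - 2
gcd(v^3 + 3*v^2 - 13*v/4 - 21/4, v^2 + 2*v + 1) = v + 1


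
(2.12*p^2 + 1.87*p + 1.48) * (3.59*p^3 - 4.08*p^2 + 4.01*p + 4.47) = 7.6108*p^5 - 1.9363*p^4 + 6.1848*p^3 + 10.9367*p^2 + 14.2937*p + 6.6156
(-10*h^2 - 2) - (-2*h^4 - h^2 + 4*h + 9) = 2*h^4 - 9*h^2 - 4*h - 11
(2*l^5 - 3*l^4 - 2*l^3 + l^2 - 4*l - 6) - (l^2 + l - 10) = 2*l^5 - 3*l^4 - 2*l^3 - 5*l + 4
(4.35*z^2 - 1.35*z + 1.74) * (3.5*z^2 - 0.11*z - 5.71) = 15.225*z^4 - 5.2035*z^3 - 18.6*z^2 + 7.5171*z - 9.9354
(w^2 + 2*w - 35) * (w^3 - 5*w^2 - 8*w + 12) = w^5 - 3*w^4 - 53*w^3 + 171*w^2 + 304*w - 420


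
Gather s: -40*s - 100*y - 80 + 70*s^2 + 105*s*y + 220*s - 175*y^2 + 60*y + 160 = 70*s^2 + s*(105*y + 180) - 175*y^2 - 40*y + 80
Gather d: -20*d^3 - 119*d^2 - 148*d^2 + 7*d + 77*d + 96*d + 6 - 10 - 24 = -20*d^3 - 267*d^2 + 180*d - 28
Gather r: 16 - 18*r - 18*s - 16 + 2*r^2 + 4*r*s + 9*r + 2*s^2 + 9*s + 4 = 2*r^2 + r*(4*s - 9) + 2*s^2 - 9*s + 4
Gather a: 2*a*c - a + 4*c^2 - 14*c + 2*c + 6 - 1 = a*(2*c - 1) + 4*c^2 - 12*c + 5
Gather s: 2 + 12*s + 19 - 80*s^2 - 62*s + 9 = -80*s^2 - 50*s + 30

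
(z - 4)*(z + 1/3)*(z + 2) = z^3 - 5*z^2/3 - 26*z/3 - 8/3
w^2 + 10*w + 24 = (w + 4)*(w + 6)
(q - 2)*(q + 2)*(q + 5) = q^3 + 5*q^2 - 4*q - 20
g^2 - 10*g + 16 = (g - 8)*(g - 2)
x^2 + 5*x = x*(x + 5)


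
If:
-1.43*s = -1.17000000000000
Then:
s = 0.82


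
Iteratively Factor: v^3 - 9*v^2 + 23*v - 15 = (v - 5)*(v^2 - 4*v + 3) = (v - 5)*(v - 3)*(v - 1)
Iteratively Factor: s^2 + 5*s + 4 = (s + 4)*(s + 1)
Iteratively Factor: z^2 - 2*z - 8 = (z + 2)*(z - 4)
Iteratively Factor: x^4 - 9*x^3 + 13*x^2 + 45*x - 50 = (x + 2)*(x^3 - 11*x^2 + 35*x - 25) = (x - 5)*(x + 2)*(x^2 - 6*x + 5) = (x - 5)*(x - 1)*(x + 2)*(x - 5)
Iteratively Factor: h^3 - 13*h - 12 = (h + 1)*(h^2 - h - 12) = (h + 1)*(h + 3)*(h - 4)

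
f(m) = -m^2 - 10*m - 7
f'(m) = -2*m - 10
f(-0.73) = -0.23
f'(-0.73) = -8.54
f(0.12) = -8.21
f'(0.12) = -10.24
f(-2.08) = 9.47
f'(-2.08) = -5.84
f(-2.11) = 9.65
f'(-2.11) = -5.78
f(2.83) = -43.31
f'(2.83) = -15.66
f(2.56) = -39.15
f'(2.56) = -15.12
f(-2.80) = 13.16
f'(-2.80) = -4.40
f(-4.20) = 17.36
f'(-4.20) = -1.60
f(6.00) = -103.00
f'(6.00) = -22.00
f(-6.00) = 17.00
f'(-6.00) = 2.00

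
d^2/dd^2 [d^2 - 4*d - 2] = 2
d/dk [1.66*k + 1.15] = 1.66000000000000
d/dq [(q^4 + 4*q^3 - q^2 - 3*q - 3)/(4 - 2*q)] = (-3*q^4 + 25*q^2 - 4*q - 9)/(2*(q^2 - 4*q + 4))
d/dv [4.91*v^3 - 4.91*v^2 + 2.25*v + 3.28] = 14.73*v^2 - 9.82*v + 2.25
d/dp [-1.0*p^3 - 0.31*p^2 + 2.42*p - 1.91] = -3.0*p^2 - 0.62*p + 2.42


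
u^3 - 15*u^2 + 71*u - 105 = (u - 7)*(u - 5)*(u - 3)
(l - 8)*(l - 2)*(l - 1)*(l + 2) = l^4 - 9*l^3 + 4*l^2 + 36*l - 32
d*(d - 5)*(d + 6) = d^3 + d^2 - 30*d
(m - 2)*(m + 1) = m^2 - m - 2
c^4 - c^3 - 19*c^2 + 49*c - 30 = (c - 3)*(c - 2)*(c - 1)*(c + 5)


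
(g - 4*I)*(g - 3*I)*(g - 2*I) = g^3 - 9*I*g^2 - 26*g + 24*I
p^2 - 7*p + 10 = (p - 5)*(p - 2)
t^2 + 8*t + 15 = (t + 3)*(t + 5)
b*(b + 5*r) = b^2 + 5*b*r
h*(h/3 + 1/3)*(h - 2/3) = h^3/3 + h^2/9 - 2*h/9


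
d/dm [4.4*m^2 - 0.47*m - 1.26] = 8.8*m - 0.47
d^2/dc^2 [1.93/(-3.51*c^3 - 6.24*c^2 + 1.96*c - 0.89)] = ((40.6458*c + 24.0864)*(3.51*c^3 + 6.24*c^2 - 1.96*c + 0.89) - 1.93*(10.53*c^2 + 12.48*c - 1.96)*(21.06*c^2 + 24.96*c - 3.92))/(3.51*c^3 + 6.24*c^2 - 1.96*c + 0.89)^3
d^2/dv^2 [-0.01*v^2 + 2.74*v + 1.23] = -0.0200000000000000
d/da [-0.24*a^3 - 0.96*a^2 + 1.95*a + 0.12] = -0.72*a^2 - 1.92*a + 1.95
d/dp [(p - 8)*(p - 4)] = 2*p - 12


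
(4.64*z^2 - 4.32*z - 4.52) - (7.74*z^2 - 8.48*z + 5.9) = -3.1*z^2 + 4.16*z - 10.42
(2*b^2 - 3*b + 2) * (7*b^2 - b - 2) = 14*b^4 - 23*b^3 + 13*b^2 + 4*b - 4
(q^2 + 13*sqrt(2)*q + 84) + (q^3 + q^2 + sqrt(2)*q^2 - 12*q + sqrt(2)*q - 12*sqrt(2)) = q^3 + sqrt(2)*q^2 + 2*q^2 - 12*q + 14*sqrt(2)*q - 12*sqrt(2) + 84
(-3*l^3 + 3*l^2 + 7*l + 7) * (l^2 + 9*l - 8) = -3*l^5 - 24*l^4 + 58*l^3 + 46*l^2 + 7*l - 56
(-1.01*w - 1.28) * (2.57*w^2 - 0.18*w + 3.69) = -2.5957*w^3 - 3.1078*w^2 - 3.4965*w - 4.7232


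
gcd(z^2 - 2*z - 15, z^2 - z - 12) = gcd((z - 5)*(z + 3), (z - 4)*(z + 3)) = z + 3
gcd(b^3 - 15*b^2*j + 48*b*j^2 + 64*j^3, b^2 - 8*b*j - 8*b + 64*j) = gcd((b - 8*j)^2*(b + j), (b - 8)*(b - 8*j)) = b - 8*j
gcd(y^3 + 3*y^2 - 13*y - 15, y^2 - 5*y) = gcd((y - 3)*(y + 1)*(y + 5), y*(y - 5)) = 1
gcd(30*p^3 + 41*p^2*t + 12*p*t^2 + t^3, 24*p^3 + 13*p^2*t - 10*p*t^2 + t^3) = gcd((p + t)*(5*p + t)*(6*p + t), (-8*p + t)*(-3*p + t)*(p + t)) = p + t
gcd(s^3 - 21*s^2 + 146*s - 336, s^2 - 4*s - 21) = s - 7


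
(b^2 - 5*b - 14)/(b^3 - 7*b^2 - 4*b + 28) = 1/(b - 2)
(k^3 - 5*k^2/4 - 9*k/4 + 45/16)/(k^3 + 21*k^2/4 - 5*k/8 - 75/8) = (k - 3/2)/(k + 5)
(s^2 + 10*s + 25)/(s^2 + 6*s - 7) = (s^2 + 10*s + 25)/(s^2 + 6*s - 7)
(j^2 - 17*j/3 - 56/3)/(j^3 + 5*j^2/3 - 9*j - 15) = (3*j^2 - 17*j - 56)/(3*j^3 + 5*j^2 - 27*j - 45)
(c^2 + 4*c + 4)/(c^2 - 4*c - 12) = (c + 2)/(c - 6)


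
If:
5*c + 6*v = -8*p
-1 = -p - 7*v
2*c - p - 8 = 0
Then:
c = 394/135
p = -292/135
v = 61/135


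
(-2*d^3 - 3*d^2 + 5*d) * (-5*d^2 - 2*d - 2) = 10*d^5 + 19*d^4 - 15*d^3 - 4*d^2 - 10*d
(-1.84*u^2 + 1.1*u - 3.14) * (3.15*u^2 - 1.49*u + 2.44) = -5.796*u^4 + 6.2066*u^3 - 16.0196*u^2 + 7.3626*u - 7.6616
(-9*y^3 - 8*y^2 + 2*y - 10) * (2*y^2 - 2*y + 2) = -18*y^5 + 2*y^4 + 2*y^3 - 40*y^2 + 24*y - 20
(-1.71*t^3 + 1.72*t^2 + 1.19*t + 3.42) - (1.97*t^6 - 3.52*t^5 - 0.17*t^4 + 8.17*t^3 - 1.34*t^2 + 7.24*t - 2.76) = -1.97*t^6 + 3.52*t^5 + 0.17*t^4 - 9.88*t^3 + 3.06*t^2 - 6.05*t + 6.18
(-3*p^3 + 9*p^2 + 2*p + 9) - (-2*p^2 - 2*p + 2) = -3*p^3 + 11*p^2 + 4*p + 7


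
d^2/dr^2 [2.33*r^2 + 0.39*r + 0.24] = 4.66000000000000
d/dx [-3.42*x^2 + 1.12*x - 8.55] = 1.12 - 6.84*x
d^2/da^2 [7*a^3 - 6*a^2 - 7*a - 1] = 42*a - 12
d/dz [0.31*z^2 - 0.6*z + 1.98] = 0.62*z - 0.6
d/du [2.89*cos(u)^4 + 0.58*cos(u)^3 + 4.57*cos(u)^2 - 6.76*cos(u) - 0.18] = (-11.56*cos(u)^3 - 1.74*cos(u)^2 - 9.14*cos(u) + 6.76)*sin(u)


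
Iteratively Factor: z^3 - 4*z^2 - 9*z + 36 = (z + 3)*(z^2 - 7*z + 12) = (z - 4)*(z + 3)*(z - 3)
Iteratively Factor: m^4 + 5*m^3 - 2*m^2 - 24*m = (m + 3)*(m^3 + 2*m^2 - 8*m) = (m - 2)*(m + 3)*(m^2 + 4*m) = m*(m - 2)*(m + 3)*(m + 4)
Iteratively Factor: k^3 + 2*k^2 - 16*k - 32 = (k - 4)*(k^2 + 6*k + 8) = (k - 4)*(k + 4)*(k + 2)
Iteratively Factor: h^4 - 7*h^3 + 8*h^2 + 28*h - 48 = (h + 2)*(h^3 - 9*h^2 + 26*h - 24) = (h - 2)*(h + 2)*(h^2 - 7*h + 12) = (h - 3)*(h - 2)*(h + 2)*(h - 4)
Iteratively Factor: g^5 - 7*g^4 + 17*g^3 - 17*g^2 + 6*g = (g - 2)*(g^4 - 5*g^3 + 7*g^2 - 3*g) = (g - 2)*(g - 1)*(g^3 - 4*g^2 + 3*g) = (g - 3)*(g - 2)*(g - 1)*(g^2 - g) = g*(g - 3)*(g - 2)*(g - 1)*(g - 1)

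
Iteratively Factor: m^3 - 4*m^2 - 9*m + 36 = (m - 3)*(m^2 - m - 12) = (m - 3)*(m + 3)*(m - 4)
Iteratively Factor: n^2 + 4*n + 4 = (n + 2)*(n + 2)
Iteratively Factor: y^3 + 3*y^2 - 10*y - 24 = (y - 3)*(y^2 + 6*y + 8) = (y - 3)*(y + 4)*(y + 2)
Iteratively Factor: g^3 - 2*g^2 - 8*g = (g + 2)*(g^2 - 4*g) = g*(g + 2)*(g - 4)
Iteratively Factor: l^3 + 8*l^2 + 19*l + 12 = (l + 1)*(l^2 + 7*l + 12) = (l + 1)*(l + 4)*(l + 3)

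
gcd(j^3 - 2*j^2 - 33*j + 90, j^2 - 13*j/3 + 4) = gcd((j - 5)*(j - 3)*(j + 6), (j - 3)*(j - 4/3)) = j - 3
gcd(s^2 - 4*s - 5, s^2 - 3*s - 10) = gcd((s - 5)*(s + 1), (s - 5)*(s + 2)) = s - 5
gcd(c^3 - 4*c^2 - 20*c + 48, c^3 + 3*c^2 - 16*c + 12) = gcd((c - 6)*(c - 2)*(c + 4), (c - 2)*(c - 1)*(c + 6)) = c - 2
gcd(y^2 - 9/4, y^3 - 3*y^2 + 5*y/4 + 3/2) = y - 3/2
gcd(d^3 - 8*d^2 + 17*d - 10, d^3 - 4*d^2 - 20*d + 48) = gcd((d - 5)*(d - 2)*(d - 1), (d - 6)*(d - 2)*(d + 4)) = d - 2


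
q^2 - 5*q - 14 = (q - 7)*(q + 2)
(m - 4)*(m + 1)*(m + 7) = m^3 + 4*m^2 - 25*m - 28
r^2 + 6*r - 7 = (r - 1)*(r + 7)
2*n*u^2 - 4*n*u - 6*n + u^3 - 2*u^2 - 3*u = (2*n + u)*(u - 3)*(u + 1)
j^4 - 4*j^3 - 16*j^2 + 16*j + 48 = (j - 6)*(j - 2)*(j + 2)^2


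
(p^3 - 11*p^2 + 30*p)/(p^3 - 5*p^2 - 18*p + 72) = p*(p - 5)/(p^2 + p - 12)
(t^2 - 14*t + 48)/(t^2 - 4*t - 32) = (t - 6)/(t + 4)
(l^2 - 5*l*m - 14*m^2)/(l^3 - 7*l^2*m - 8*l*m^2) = (-l^2 + 5*l*m + 14*m^2)/(l*(-l^2 + 7*l*m + 8*m^2))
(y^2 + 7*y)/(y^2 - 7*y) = (y + 7)/(y - 7)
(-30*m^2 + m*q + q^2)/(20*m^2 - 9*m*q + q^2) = (6*m + q)/(-4*m + q)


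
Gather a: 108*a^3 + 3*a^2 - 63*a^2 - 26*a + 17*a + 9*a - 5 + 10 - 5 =108*a^3 - 60*a^2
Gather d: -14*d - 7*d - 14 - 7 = -21*d - 21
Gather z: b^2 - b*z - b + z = b^2 - b + z*(1 - b)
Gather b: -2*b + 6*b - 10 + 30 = 4*b + 20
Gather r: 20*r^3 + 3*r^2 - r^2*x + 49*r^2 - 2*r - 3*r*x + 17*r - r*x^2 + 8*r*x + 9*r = 20*r^3 + r^2*(52 - x) + r*(-x^2 + 5*x + 24)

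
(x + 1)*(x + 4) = x^2 + 5*x + 4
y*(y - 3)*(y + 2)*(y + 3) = y^4 + 2*y^3 - 9*y^2 - 18*y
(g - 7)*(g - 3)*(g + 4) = g^3 - 6*g^2 - 19*g + 84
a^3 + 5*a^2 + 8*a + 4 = (a + 1)*(a + 2)^2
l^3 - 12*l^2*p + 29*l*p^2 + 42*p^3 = (l - 7*p)*(l - 6*p)*(l + p)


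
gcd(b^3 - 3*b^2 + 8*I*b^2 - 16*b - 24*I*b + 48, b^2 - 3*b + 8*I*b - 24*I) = b - 3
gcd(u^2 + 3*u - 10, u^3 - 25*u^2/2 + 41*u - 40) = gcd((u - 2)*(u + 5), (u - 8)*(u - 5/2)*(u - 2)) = u - 2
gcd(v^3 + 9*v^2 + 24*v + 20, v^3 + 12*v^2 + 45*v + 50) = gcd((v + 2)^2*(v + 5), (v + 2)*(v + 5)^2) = v^2 + 7*v + 10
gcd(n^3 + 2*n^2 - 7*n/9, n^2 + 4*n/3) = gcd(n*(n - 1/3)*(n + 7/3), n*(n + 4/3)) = n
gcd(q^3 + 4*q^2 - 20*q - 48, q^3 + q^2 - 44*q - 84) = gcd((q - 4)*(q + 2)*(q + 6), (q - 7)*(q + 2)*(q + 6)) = q^2 + 8*q + 12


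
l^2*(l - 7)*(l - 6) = l^4 - 13*l^3 + 42*l^2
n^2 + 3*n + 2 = (n + 1)*(n + 2)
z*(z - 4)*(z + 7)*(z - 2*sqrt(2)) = z^4 - 2*sqrt(2)*z^3 + 3*z^3 - 28*z^2 - 6*sqrt(2)*z^2 + 56*sqrt(2)*z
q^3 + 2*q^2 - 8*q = q*(q - 2)*(q + 4)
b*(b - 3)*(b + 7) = b^3 + 4*b^2 - 21*b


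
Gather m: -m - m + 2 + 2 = 4 - 2*m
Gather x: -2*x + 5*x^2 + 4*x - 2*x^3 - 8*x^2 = -2*x^3 - 3*x^2 + 2*x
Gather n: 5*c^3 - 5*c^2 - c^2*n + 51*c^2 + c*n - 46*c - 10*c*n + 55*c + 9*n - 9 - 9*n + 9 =5*c^3 + 46*c^2 + 9*c + n*(-c^2 - 9*c)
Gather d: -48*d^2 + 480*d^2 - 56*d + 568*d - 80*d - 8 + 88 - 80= 432*d^2 + 432*d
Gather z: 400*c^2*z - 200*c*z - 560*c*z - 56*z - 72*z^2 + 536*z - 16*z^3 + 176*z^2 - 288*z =-16*z^3 + 104*z^2 + z*(400*c^2 - 760*c + 192)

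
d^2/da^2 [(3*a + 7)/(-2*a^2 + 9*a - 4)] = 2*(-(3*a + 7)*(4*a - 9)^2 + (18*a - 13)*(2*a^2 - 9*a + 4))/(2*a^2 - 9*a + 4)^3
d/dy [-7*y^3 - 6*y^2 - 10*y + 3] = -21*y^2 - 12*y - 10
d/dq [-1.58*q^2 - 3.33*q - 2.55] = -3.16*q - 3.33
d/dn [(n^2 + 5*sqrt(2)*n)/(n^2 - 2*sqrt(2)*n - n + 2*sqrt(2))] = (-7*sqrt(2)*n^2 - n^2 + 4*sqrt(2)*n + 20)/(n^4 - 4*sqrt(2)*n^3 - 2*n^3 + 9*n^2 + 8*sqrt(2)*n^2 - 16*n - 4*sqrt(2)*n + 8)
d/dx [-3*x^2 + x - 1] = 1 - 6*x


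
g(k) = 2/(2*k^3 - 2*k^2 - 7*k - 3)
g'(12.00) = 0.00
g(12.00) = 0.00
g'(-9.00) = 0.00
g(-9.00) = 0.00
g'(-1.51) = -1.69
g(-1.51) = -0.52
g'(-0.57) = 6081.25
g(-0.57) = -66.26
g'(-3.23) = -0.03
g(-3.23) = -0.03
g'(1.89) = -0.14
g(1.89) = -0.20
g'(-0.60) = 2118.06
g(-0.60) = 41.67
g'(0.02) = 1.43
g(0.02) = -0.64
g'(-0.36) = 13.80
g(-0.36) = -2.40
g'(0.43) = 0.39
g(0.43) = -0.32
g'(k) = 2*(-6*k^2 + 4*k + 7)/(2*k^3 - 2*k^2 - 7*k - 3)^2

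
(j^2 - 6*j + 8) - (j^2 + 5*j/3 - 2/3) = 26/3 - 23*j/3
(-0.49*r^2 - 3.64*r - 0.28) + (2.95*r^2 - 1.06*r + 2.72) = 2.46*r^2 - 4.7*r + 2.44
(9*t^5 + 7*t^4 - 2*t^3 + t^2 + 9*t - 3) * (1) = 9*t^5 + 7*t^4 - 2*t^3 + t^2 + 9*t - 3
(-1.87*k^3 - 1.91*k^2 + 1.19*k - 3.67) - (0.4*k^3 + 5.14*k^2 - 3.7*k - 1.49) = -2.27*k^3 - 7.05*k^2 + 4.89*k - 2.18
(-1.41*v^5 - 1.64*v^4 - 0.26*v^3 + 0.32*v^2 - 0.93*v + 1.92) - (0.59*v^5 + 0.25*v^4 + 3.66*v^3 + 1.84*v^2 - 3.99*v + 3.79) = -2.0*v^5 - 1.89*v^4 - 3.92*v^3 - 1.52*v^2 + 3.06*v - 1.87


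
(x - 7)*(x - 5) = x^2 - 12*x + 35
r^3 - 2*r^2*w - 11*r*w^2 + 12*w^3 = (r - 4*w)*(r - w)*(r + 3*w)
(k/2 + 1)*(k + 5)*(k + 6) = k^3/2 + 13*k^2/2 + 26*k + 30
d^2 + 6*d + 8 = (d + 2)*(d + 4)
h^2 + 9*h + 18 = (h + 3)*(h + 6)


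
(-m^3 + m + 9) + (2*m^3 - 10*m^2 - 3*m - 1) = m^3 - 10*m^2 - 2*m + 8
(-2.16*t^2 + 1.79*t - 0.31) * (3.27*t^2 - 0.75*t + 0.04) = -7.0632*t^4 + 7.4733*t^3 - 2.4426*t^2 + 0.3041*t - 0.0124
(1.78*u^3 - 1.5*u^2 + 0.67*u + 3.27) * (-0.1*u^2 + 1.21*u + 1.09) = -0.178*u^5 + 2.3038*u^4 + 0.0582000000000002*u^3 - 1.1513*u^2 + 4.687*u + 3.5643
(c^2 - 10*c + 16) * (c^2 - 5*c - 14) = c^4 - 15*c^3 + 52*c^2 + 60*c - 224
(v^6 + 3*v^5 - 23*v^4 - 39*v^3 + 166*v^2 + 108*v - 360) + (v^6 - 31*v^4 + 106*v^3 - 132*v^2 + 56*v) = 2*v^6 + 3*v^5 - 54*v^4 + 67*v^3 + 34*v^2 + 164*v - 360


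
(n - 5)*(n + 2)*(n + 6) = n^3 + 3*n^2 - 28*n - 60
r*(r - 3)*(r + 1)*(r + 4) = r^4 + 2*r^3 - 11*r^2 - 12*r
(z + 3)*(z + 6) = z^2 + 9*z + 18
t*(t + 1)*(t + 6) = t^3 + 7*t^2 + 6*t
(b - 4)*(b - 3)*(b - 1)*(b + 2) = b^4 - 6*b^3 + 3*b^2 + 26*b - 24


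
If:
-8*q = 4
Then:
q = -1/2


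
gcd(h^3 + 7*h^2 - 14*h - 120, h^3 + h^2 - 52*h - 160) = h + 5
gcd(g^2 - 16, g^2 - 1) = 1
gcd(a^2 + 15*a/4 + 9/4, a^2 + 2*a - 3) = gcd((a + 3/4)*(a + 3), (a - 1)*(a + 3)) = a + 3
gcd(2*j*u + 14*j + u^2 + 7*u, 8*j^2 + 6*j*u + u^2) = 2*j + u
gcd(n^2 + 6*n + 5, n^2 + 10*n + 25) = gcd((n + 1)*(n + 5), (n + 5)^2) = n + 5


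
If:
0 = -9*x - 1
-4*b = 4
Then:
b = -1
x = -1/9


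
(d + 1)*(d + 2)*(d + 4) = d^3 + 7*d^2 + 14*d + 8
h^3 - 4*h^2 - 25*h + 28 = (h - 7)*(h - 1)*(h + 4)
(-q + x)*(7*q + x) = -7*q^2 + 6*q*x + x^2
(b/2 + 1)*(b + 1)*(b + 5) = b^3/2 + 4*b^2 + 17*b/2 + 5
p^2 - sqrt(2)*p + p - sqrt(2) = (p + 1)*(p - sqrt(2))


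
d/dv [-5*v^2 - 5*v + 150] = -10*v - 5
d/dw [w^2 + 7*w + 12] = 2*w + 7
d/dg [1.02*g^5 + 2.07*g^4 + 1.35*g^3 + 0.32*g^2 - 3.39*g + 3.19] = 5.1*g^4 + 8.28*g^3 + 4.05*g^2 + 0.64*g - 3.39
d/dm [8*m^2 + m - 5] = 16*m + 1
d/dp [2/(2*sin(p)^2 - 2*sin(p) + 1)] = 4*(-sin(2*p) + cos(p))/(-2*sin(p) - cos(2*p) + 2)^2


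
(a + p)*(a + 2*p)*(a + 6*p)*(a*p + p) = a^4*p + 9*a^3*p^2 + a^3*p + 20*a^2*p^3 + 9*a^2*p^2 + 12*a*p^4 + 20*a*p^3 + 12*p^4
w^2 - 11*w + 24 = (w - 8)*(w - 3)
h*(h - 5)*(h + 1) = h^3 - 4*h^2 - 5*h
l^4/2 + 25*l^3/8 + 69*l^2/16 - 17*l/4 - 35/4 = (l/2 + 1)*(l - 5/4)*(l + 2)*(l + 7/2)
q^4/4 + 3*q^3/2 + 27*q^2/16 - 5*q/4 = q*(q/4 + 1)*(q - 1/2)*(q + 5/2)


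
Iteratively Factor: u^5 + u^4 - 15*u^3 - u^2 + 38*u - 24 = (u - 3)*(u^4 + 4*u^3 - 3*u^2 - 10*u + 8) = (u - 3)*(u + 2)*(u^3 + 2*u^2 - 7*u + 4) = (u - 3)*(u - 1)*(u + 2)*(u^2 + 3*u - 4) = (u - 3)*(u - 1)*(u + 2)*(u + 4)*(u - 1)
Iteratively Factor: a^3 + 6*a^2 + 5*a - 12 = (a + 3)*(a^2 + 3*a - 4) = (a - 1)*(a + 3)*(a + 4)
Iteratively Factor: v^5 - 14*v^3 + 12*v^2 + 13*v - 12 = (v - 1)*(v^4 + v^3 - 13*v^2 - v + 12) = (v - 3)*(v - 1)*(v^3 + 4*v^2 - v - 4) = (v - 3)*(v - 1)^2*(v^2 + 5*v + 4) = (v - 3)*(v - 1)^2*(v + 1)*(v + 4)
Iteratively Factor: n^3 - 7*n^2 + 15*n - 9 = (n - 1)*(n^2 - 6*n + 9) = (n - 3)*(n - 1)*(n - 3)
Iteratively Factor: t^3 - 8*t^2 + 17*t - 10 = (t - 1)*(t^2 - 7*t + 10) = (t - 2)*(t - 1)*(t - 5)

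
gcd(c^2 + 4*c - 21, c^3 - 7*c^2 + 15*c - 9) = c - 3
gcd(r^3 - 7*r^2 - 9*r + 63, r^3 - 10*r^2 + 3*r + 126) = r^2 - 4*r - 21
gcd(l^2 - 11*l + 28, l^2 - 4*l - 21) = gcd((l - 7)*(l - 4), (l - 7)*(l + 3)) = l - 7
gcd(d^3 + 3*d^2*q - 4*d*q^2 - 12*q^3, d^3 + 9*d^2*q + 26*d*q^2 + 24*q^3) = d^2 + 5*d*q + 6*q^2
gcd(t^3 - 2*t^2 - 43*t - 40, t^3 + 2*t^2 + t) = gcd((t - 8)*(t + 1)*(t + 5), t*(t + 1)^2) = t + 1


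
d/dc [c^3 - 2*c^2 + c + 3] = 3*c^2 - 4*c + 1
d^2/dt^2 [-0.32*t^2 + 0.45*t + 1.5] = -0.640000000000000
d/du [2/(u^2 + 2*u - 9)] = 4*(-u - 1)/(u^2 + 2*u - 9)^2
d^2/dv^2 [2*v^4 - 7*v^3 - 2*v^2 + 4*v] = 24*v^2 - 42*v - 4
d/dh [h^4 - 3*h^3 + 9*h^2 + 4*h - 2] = 4*h^3 - 9*h^2 + 18*h + 4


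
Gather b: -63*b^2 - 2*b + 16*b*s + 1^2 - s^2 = -63*b^2 + b*(16*s - 2) - s^2 + 1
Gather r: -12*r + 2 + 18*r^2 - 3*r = 18*r^2 - 15*r + 2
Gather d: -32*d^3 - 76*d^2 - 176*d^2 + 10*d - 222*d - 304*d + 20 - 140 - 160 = -32*d^3 - 252*d^2 - 516*d - 280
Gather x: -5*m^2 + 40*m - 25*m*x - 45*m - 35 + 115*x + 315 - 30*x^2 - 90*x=-5*m^2 - 5*m - 30*x^2 + x*(25 - 25*m) + 280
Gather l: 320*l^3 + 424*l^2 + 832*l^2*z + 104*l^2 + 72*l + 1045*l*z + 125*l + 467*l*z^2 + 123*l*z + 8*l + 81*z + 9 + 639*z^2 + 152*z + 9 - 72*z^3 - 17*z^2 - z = 320*l^3 + l^2*(832*z + 528) + l*(467*z^2 + 1168*z + 205) - 72*z^3 + 622*z^2 + 232*z + 18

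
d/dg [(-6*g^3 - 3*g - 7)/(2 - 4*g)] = (24*g^3 - 18*g^2 - 17)/(2*(4*g^2 - 4*g + 1))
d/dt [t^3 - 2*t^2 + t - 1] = 3*t^2 - 4*t + 1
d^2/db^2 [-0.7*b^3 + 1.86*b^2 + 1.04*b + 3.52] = 3.72 - 4.2*b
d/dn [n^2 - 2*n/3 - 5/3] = 2*n - 2/3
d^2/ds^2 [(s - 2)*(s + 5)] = 2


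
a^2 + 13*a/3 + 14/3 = (a + 2)*(a + 7/3)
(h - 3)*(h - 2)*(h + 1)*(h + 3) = h^4 - h^3 - 11*h^2 + 9*h + 18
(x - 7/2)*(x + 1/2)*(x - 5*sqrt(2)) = x^3 - 5*sqrt(2)*x^2 - 3*x^2 - 7*x/4 + 15*sqrt(2)*x + 35*sqrt(2)/4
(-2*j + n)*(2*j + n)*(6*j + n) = -24*j^3 - 4*j^2*n + 6*j*n^2 + n^3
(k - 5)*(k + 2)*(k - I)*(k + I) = k^4 - 3*k^3 - 9*k^2 - 3*k - 10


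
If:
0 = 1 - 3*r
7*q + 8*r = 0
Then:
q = -8/21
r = 1/3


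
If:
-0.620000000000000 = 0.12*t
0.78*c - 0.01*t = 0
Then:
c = -0.07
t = -5.17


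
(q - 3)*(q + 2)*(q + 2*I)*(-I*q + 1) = -I*q^4 + 3*q^3 + I*q^3 - 3*q^2 + 8*I*q^2 - 18*q - 2*I*q - 12*I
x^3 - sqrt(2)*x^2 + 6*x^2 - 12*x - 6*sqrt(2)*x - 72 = (x + 6)*(x - 3*sqrt(2))*(x + 2*sqrt(2))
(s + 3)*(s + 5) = s^2 + 8*s + 15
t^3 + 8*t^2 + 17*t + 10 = (t + 1)*(t + 2)*(t + 5)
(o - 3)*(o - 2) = o^2 - 5*o + 6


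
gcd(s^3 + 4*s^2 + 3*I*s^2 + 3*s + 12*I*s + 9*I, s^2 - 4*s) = 1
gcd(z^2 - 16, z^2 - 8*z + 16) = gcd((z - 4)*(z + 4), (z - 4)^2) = z - 4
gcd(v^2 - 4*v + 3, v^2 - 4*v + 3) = v^2 - 4*v + 3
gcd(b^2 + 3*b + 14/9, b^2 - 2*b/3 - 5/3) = 1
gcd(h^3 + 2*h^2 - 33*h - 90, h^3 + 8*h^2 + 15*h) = h^2 + 8*h + 15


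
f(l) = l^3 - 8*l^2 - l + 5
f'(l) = 3*l^2 - 16*l - 1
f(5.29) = -76.13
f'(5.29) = -1.69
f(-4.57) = -252.95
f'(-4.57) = 134.77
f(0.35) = 3.71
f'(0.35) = -6.23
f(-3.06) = -95.50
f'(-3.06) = 76.05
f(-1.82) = -25.71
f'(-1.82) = 38.06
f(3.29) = -49.27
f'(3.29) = -21.17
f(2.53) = -32.54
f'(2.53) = -22.28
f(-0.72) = 1.20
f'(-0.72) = 12.08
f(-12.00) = -2863.00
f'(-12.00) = 623.00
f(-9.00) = -1363.00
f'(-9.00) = 386.00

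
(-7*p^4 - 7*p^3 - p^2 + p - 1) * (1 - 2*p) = 14*p^5 + 7*p^4 - 5*p^3 - 3*p^2 + 3*p - 1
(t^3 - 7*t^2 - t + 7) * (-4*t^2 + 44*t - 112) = -4*t^5 + 72*t^4 - 416*t^3 + 712*t^2 + 420*t - 784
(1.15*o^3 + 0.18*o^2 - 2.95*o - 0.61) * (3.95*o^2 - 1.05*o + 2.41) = 4.5425*o^5 - 0.4965*o^4 - 9.07*o^3 + 1.1218*o^2 - 6.469*o - 1.4701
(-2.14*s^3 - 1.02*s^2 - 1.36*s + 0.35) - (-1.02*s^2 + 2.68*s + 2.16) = -2.14*s^3 - 4.04*s - 1.81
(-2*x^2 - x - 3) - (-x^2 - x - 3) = -x^2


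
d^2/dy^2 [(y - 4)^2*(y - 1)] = 6*y - 18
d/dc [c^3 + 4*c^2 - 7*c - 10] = 3*c^2 + 8*c - 7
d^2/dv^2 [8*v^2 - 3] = 16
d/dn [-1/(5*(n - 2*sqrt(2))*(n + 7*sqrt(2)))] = (2*n/5 + sqrt(2))/((n - 2*sqrt(2))^2*(n + 7*sqrt(2))^2)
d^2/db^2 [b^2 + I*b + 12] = 2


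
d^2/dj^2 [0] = 0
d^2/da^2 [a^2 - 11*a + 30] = 2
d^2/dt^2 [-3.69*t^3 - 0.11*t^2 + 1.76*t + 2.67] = -22.14*t - 0.22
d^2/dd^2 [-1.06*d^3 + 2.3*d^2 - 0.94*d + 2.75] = 4.6 - 6.36*d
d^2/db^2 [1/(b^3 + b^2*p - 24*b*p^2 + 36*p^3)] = 2*(-(3*b + p)*(b^3 + b^2*p - 24*b*p^2 + 36*p^3) + (3*b^2 + 2*b*p - 24*p^2)^2)/(b^3 + b^2*p - 24*b*p^2 + 36*p^3)^3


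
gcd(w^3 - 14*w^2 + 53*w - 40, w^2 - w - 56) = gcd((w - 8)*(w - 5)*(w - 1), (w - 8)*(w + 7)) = w - 8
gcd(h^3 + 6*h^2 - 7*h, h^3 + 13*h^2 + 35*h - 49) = h^2 + 6*h - 7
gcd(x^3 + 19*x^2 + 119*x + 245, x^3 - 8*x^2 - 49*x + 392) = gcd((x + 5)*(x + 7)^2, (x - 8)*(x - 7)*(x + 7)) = x + 7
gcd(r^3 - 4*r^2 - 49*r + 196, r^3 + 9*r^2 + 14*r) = r + 7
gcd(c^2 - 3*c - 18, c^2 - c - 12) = c + 3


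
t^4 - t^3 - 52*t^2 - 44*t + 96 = (t - 8)*(t - 1)*(t + 2)*(t + 6)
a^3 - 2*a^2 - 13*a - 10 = (a - 5)*(a + 1)*(a + 2)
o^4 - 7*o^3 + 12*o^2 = o^2*(o - 4)*(o - 3)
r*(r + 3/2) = r^2 + 3*r/2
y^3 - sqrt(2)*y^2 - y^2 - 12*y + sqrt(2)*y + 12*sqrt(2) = (y - 4)*(y + 3)*(y - sqrt(2))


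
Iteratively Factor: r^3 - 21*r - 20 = (r + 1)*(r^2 - r - 20) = (r + 1)*(r + 4)*(r - 5)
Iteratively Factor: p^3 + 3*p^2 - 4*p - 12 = (p + 2)*(p^2 + p - 6) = (p + 2)*(p + 3)*(p - 2)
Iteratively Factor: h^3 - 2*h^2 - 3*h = (h)*(h^2 - 2*h - 3) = h*(h - 3)*(h + 1)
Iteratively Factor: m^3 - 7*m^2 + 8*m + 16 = (m - 4)*(m^2 - 3*m - 4) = (m - 4)*(m + 1)*(m - 4)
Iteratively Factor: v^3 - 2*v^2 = (v)*(v^2 - 2*v) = v^2*(v - 2)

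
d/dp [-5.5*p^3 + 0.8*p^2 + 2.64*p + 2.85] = -16.5*p^2 + 1.6*p + 2.64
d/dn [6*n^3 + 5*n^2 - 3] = 2*n*(9*n + 5)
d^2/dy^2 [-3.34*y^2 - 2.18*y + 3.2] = -6.68000000000000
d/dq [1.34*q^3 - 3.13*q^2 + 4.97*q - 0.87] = 4.02*q^2 - 6.26*q + 4.97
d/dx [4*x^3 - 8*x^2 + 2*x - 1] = 12*x^2 - 16*x + 2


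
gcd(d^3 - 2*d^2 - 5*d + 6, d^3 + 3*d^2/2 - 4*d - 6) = d + 2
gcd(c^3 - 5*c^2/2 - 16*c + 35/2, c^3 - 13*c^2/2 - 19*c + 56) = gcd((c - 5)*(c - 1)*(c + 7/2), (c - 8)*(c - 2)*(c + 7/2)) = c + 7/2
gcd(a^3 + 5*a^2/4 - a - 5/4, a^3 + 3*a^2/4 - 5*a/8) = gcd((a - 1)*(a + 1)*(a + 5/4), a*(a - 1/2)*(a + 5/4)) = a + 5/4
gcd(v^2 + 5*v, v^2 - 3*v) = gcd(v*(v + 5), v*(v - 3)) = v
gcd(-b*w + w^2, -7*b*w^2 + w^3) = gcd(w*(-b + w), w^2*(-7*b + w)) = w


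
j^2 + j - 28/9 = (j - 4/3)*(j + 7/3)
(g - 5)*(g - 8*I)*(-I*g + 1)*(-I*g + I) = -g^4 + 6*g^3 + 7*I*g^3 - 13*g^2 - 42*I*g^2 + 48*g + 35*I*g - 40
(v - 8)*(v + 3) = v^2 - 5*v - 24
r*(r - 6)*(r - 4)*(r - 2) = r^4 - 12*r^3 + 44*r^2 - 48*r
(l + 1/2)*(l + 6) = l^2 + 13*l/2 + 3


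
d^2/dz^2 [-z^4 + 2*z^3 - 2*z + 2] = 12*z*(1 - z)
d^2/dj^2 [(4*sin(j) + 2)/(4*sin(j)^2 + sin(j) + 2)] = 2*(-288*sin(j)^5 - 56*sin(j)^4 + 131*sin(j)^2 + 193*sin(j) - 117*sin(3*j) + 16*sin(5*j) - 22)/(4*sin(j)^2 + sin(j) + 2)^3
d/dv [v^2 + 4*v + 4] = 2*v + 4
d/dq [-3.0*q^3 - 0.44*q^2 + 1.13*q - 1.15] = -9.0*q^2 - 0.88*q + 1.13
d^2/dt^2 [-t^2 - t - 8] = -2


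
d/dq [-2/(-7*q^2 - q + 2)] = 2*(-14*q - 1)/(7*q^2 + q - 2)^2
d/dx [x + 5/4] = 1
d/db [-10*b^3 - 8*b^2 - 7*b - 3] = -30*b^2 - 16*b - 7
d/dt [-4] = 0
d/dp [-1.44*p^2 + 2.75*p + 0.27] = 2.75 - 2.88*p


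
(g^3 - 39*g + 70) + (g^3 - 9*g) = 2*g^3 - 48*g + 70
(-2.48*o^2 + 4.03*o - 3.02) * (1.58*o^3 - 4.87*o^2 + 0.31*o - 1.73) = -3.9184*o^5 + 18.445*o^4 - 25.1665*o^3 + 20.2471*o^2 - 7.9081*o + 5.2246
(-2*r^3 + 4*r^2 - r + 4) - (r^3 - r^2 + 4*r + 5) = -3*r^3 + 5*r^2 - 5*r - 1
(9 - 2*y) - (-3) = 12 - 2*y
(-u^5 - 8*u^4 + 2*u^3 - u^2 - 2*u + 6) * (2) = -2*u^5 - 16*u^4 + 4*u^3 - 2*u^2 - 4*u + 12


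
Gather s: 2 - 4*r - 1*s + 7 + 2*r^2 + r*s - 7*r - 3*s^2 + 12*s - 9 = 2*r^2 - 11*r - 3*s^2 + s*(r + 11)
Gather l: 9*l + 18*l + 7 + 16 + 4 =27*l + 27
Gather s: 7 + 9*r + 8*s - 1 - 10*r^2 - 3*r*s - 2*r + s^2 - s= -10*r^2 + 7*r + s^2 + s*(7 - 3*r) + 6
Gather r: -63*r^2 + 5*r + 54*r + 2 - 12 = -63*r^2 + 59*r - 10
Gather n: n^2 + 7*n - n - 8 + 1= n^2 + 6*n - 7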